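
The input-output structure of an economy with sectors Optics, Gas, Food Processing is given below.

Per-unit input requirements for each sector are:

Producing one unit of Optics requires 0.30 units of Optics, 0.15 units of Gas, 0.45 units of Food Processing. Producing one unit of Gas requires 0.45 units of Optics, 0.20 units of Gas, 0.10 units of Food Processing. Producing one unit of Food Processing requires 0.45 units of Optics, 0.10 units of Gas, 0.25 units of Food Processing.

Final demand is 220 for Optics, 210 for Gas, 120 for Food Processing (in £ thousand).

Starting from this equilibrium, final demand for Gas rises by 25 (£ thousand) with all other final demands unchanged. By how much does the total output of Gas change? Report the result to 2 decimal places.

Δx_G = 46.50

I − A =
  [   0.70    -0.45    -0.45]
  [  -0.15     0.80    -0.10]
  [  -0.45    -0.10     0.75]
Cofactors of I−A, C_ij = (−1)^(i+j)·(minor ij) (rows/columns in the sector order above):
  C_11 = (0.80)(0.75) − (-0.10)(-0.10) = 0.5900
  C_12 = −[(-0.15)(0.75) − (-0.10)(-0.45)] = 0.1575
  C_13 = (-0.15)(-0.10) − (0.80)(-0.45) = 0.3750
  C_21 = −[(-0.45)(0.75) − (-0.45)(-0.10)] = 0.3825
  C_22 = (0.70)(0.75) − (-0.45)(-0.45) = 0.3225
  C_23 = −[(0.70)(-0.10) − (-0.45)(-0.45)] = 0.2725
  C_31 = (-0.45)(-0.10) − (-0.45)(0.80) = 0.4050
  C_32 = −[(0.70)(-0.10) − (-0.45)(-0.15)] = 0.1375
  C_33 = (0.70)(0.80) − (-0.45)(-0.15) = 0.4925
det(I−A) = Σ_j (I−A)_1j·C_1j = (0.70)(0.5900) + (-0.45)(0.1575) + (-0.45)(0.3750) = 0.173375
adj(I−A) = Cᵀ =
  [ 0.5900   0.3825   0.4050]
  [ 0.1575   0.3225   0.1375]
  [ 0.3750   0.2725   0.4925]
(I − A)⁻¹ = adj(I−A) / det(I−A) ≈
  [   3.4030     2.2062     2.3360]
  [   0.9084     1.8601     0.7931]
  [   2.1629     1.5717     2.8407]
Δx = (I − A)⁻¹ Δd with Δd having +25 in the Gas component and 0 elsewhere.
So Δx_G = L_GG · (+25), where L_GG = adj(I−A)_GG / det(I−A) = 0.3225 / 0.173375.
Δx_G = 0.3225 × (+25) / 0.173375 = 8.0625 / 0.173375 ≈ 46.50.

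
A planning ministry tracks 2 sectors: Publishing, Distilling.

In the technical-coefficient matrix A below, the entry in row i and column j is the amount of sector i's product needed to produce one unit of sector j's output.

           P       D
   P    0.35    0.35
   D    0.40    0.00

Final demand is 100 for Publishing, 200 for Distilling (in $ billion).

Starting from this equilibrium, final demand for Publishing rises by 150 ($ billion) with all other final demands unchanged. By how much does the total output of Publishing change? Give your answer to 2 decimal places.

I − A =
  [   0.65    -0.35]
  [  -0.40     1.00]
det(I−A) = (0.65)(1.00) − (-0.35)(-0.40) = 0.5100
adj(I−A) = [[1.00, 0.35], [0.40, 0.65]]
(I − A)⁻¹ = adj(I−A) / det(I−A) ≈
  [   1.9608     0.6863]
  [   0.7843     1.2745]
Δx = (I − A)⁻¹ Δd with Δd having +150 in the Publishing component and 0 elsewhere.
So Δx_P = L_PP · (+150), where L_PP = adj(I−A)_PP / det(I−A) = 1.00 / 0.5100.
Δx_P = 1.00 × (+150) / 0.5100 = 150.00 / 0.5100 ≈ 294.12.

Δx_P = 294.12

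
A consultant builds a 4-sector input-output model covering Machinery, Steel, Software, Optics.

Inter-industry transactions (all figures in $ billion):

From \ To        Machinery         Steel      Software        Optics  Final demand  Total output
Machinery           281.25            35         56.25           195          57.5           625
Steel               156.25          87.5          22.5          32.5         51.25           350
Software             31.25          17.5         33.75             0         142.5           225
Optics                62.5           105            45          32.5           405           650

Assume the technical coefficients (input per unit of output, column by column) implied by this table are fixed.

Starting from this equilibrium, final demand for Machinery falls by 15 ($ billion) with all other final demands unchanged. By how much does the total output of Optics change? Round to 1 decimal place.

Δx_4 = -8.4

Technical coefficients a_ij = z_ij / X_j:
  a_11 = 281.25/625 = 0.45, a_21 = 156.25/625 = 0.25, a_31 = 31.25/625 = 0.05, a_41 = 62.5/625 = 0.10
  a_12 = 35/350 = 0.10, a_22 = 87.5/350 = 0.25, a_32 = 17.5/350 = 0.05, a_42 = 105/350 = 0.30
  a_13 = 56.25/225 = 0.25, a_23 = 22.5/225 = 0.10, a_33 = 33.75/225 = 0.15, a_43 = 45/225 = 0.20
  a_14 = 195/650 = 0.30, a_24 = 32.5/650 = 0.05, a_34 = 0/650 = 0.00, a_44 = 32.5/650 = 0.05
I − A =
  [   0.55    -0.10    -0.25    -0.30]
  [  -0.25     0.75    -0.10    -0.05]
  [  -0.05    -0.05     0.85     0.00]
  [  -0.10    -0.30    -0.20     0.95]
Compute the cofactors C_ij = (−1)^(i+j)·(3×3 minor ij) of I−A; the adjugate is their transpose:
adj(I−A) = Cᵀ =
  [ 0.587625   0.172125   0.238875   0.194625]
  [ 0.211375   0.403750   0.130375   0.088000]
  [ 0.047000   0.033875   0.314375   0.016625]
  [ 0.138500   0.152750   0.132500   0.313625]
det(I−A) = Σ_j (I−A)_1j·C_1j = (0.55)(0.587625) + (-0.10)(0.211375) + (-0.25)(0.047000) + (-0.30)(0.138500) = 0.24875625
(I − A)⁻¹ = adj(I−A) / det(I−A) ≈
  [   2.3623     0.6919     0.9603     0.7824]
  [   0.8497     1.6231     0.5241     0.3538]
  [   0.1889     0.1362     1.2638     0.0668]
  [   0.5568     0.6141     0.5326     1.2608]
Δx = (I − A)⁻¹ Δd with Δd having -15 in the Machinery component and 0 elsewhere.
So Δx_4 = L_41 · (-15), where L_41 = adj(I−A)_41 / det(I−A) = 0.138500 / 0.24875625.
Δx_4 = 0.138500 × (-15) / 0.24875625 = -2.0775 / 0.24875625 ≈ -8.4.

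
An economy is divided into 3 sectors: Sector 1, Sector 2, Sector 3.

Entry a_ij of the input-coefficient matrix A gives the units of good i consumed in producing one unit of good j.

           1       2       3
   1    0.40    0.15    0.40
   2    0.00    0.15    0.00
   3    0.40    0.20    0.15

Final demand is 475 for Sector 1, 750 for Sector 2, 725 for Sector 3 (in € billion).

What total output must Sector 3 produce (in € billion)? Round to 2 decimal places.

I − A =
  [   0.60    -0.15    -0.40]
  [   0.00     0.85     0.00]
  [  -0.40    -0.20     0.85]
Cofactors of I−A, C_ij = (−1)^(i+j)·(minor ij) (rows/columns in the sector order above):
  C_11 = (0.85)(0.85) − (0.00)(-0.20) = 0.7225
  C_12 = −[(0.00)(0.85) − (0.00)(-0.40)] = 0.0000
  C_13 = (0.00)(-0.20) − (0.85)(-0.40) = 0.3400
  C_21 = −[(-0.15)(0.85) − (-0.40)(-0.20)] = 0.2075
  C_22 = (0.60)(0.85) − (-0.40)(-0.40) = 0.3500
  C_23 = −[(0.60)(-0.20) − (-0.15)(-0.40)] = 0.1800
  C_31 = (-0.15)(0.00) − (-0.40)(0.85) = 0.3400
  C_32 = −[(0.60)(0.00) − (-0.40)(0.00)] = 0.0000
  C_33 = (0.60)(0.85) − (-0.15)(0.00) = 0.5100
det(I−A) = Σ_j (I−A)_1j·C_1j = (0.60)(0.7225) + (-0.15)(0.0000) + (-0.40)(0.3400) = 0.2975
adj(I−A) = Cᵀ =
  [ 0.7225   0.2075   0.3400]
  [ 0.0000   0.3500   0.0000]
  [ 0.3400   0.1800   0.5100]
(I − A)⁻¹ = adj(I−A) / det(I−A) ≈
  [   2.4286     0.6975     1.1429]
  [   0.0000     1.1765     0.0000]
  [   1.1429     0.6050     1.7143]
x = (I − A)⁻¹ d = adj(I−A)·d / det(I−A), with det(I−A) = 0.2975:
  x_1 = (0.7225·475 + 0.2075·750 + 0.3400·725) / 0.2975 = 745.3125 / 0.2975 ≈ 2505.25
  x_2 = (0.0000·475 + 0.3500·750 + 0.0000·725) / 0.2975 = 262.50 / 0.2975 ≈ 882.35
  x_3 = (0.3400·475 + 0.1800·750 + 0.5100·725) / 0.2975 = 666.25 / 0.2975 ≈ 2239.50

x_3 = 2239.50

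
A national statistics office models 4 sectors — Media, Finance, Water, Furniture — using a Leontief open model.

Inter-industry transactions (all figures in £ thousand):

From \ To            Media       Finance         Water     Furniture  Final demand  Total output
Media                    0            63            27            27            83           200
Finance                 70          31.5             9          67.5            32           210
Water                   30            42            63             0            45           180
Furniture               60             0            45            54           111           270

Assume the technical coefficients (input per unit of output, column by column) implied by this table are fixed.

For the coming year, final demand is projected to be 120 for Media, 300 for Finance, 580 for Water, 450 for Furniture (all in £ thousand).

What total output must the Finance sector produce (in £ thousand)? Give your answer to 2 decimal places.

Technical coefficients a_ij = z_ij / X_j:
  a_11 = 0/200 = 0.00, a_21 = 70/200 = 0.35, a_31 = 30/200 = 0.15, a_41 = 60/200 = 0.30
  a_12 = 63/210 = 0.30, a_22 = 31.5/210 = 0.15, a_32 = 42/210 = 0.20, a_42 = 0/210 = 0.00
  a_13 = 27/180 = 0.15, a_23 = 9/180 = 0.05, a_33 = 63/180 = 0.35, a_43 = 45/180 = 0.25
  a_14 = 27/270 = 0.10, a_24 = 67.5/270 = 0.25, a_34 = 0/270 = 0.00, a_44 = 54/270 = 0.20
I − A =
  [   1.00    -0.30    -0.15    -0.10]
  [  -0.35     0.85    -0.05    -0.25]
  [  -0.15    -0.20     0.65     0.00]
  [  -0.30     0.00    -0.25     0.80]
Compute the cofactors C_ij = (−1)^(i+j)·(3×3 minor ij) of I−A; the adjugate is their transpose:
adj(I−A) = Cᵀ =
  [ 0.421500   0.185000   0.154000   0.110500]
  [ 0.246125   0.478750   0.163000   0.180375]
  [ 0.173000   0.190000   0.548000   0.081000]
  [ 0.212125   0.128750   0.229000   0.442375]
det(I−A) = Σ_j (I−A)_1j·C_1j = (1.00)(0.421500) + (-0.30)(0.246125) + (-0.15)(0.173000) + (-0.10)(0.212125) = 0.3005
(I − A)⁻¹ = adj(I−A) / det(I−A) ≈
  [   1.4027     0.6156     0.5125     0.3677]
  [   0.8191     1.5932     0.5424     0.6002]
  [   0.5757     0.6323     1.8236     0.2696]
  [   0.7059     0.4285     0.7621     1.4721]
x = (I − A)⁻¹ d = adj(I−A)·d / det(I−A), with det(I−A) = 0.3005:
  x_1 = (0.421500·120 + 0.185000·300 + 0.154000·580 + 0.110500·450) / 0.3005 = 245.125 / 0.3005 ≈ 815.72
  x_2 = (0.246125·120 + 0.478750·300 + 0.163000·580 + 0.180375·450) / 0.3005 = 348.86875 / 0.3005 ≈ 1160.96
  x_3 = (0.173000·120 + 0.190000·300 + 0.548000·580 + 0.081000·450) / 0.3005 = 432.05 / 0.3005 ≈ 1437.77
  x_4 = (0.212125·120 + 0.128750·300 + 0.229000·580 + 0.442375·450) / 0.3005 = 395.96875 / 0.3005 ≈ 1317.70

x_2 = 1160.96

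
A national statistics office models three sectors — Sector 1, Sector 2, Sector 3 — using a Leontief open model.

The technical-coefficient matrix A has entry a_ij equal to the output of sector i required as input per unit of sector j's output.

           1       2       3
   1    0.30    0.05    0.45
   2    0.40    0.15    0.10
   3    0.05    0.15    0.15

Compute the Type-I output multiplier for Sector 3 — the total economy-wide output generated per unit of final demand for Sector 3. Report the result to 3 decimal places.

m_3 = 2.808

I − A =
  [   0.70    -0.05    -0.45]
  [  -0.40     0.85    -0.10]
  [  -0.05    -0.15     0.85]
Cofactors of I−A, C_ij = (−1)^(i+j)·(minor ij) (rows/columns in the sector order above):
  C_11 = (0.85)(0.85) − (-0.10)(-0.15) = 0.7075
  C_12 = −[(-0.40)(0.85) − (-0.10)(-0.05)] = 0.3450
  C_13 = (-0.40)(-0.15) − (0.85)(-0.05) = 0.1025
  C_21 = −[(-0.05)(0.85) − (-0.45)(-0.15)] = 0.1100
  C_22 = (0.70)(0.85) − (-0.45)(-0.05) = 0.5725
  C_23 = −[(0.70)(-0.15) − (-0.05)(-0.05)] = 0.1075
  C_31 = (-0.05)(-0.10) − (-0.45)(0.85) = 0.3875
  C_32 = −[(0.70)(-0.10) − (-0.45)(-0.40)] = 0.2500
  C_33 = (0.70)(0.85) − (-0.05)(-0.40) = 0.5750
det(I−A) = Σ_j (I−A)_1j·C_1j = (0.70)(0.7075) + (-0.05)(0.3450) + (-0.45)(0.1025) = 0.431875
adj(I−A) = Cᵀ =
  [ 0.7075   0.1100   0.3875]
  [ 0.3450   0.5725   0.2500]
  [ 0.1025   0.1075   0.5750]
(I − A)⁻¹ = adj(I−A) / det(I−A) ≈
  [   1.6382     0.2547     0.8973]
  [   0.7988     1.3256     0.5789]
  [   0.2373     0.2489     1.3314]
The output multiplier for sector j is the column-j sum of the Leontief inverse (I − A)⁻¹ = adj(I−A) / det(I−A).
Column 3 of adj(I−A): (0.3875, 0.2500, 0.5750); det(I−A) = 0.431875.
m_3 = (0.3875 + 0.2500 + 0.5750) / 0.431875 = 1.2125 / 0.431875 ≈ 2.808.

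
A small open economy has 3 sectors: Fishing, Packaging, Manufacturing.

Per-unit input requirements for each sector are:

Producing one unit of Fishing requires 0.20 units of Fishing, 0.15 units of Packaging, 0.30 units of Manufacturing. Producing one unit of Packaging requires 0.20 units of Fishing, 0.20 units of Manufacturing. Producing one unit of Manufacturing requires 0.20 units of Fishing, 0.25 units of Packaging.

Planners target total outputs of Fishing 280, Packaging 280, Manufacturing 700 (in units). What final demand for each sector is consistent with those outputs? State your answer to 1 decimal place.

d_F = 28.0, d_P = 63.0, d_M = 560.0

I − A =
  [   0.80    -0.20    -0.20]
  [  -0.15     1.00    -0.25]
  [  -0.30    -0.20     1.00]
d = (I − A) x:
  d_F = (+0.80)·280 + (-0.20)·280 + (-0.20)·700 = 28.0
  d_P = (-0.15)·280 + (+1.00)·280 + (-0.25)·700 = 63.0
  d_M = (-0.30)·280 + (-0.20)·280 + (+1.00)·700 = 560.0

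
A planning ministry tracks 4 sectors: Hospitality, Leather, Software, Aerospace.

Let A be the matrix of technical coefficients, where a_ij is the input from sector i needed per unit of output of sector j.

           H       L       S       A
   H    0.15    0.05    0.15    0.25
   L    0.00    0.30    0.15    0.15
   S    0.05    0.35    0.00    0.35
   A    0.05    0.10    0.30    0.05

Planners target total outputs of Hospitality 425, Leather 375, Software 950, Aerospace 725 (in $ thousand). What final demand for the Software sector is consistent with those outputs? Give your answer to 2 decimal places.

d_S = 543.75

I − A =
  [   0.85    -0.05    -0.15    -0.25]
  [   0.00     0.70    -0.15    -0.15]
  [  -0.05    -0.35     1.00    -0.35]
  [  -0.05    -0.10    -0.30     0.95]
d = (I − A) x:
  d_H = (+0.85)·425 + (-0.05)·375 + (-0.15)·950 + (-0.25)·725 = 18.75
  d_L = (+0.00)·425 + (+0.70)·375 + (-0.15)·950 + (-0.15)·725 = 11.25
  d_S = (-0.05)·425 + (-0.35)·375 + (+1.00)·950 + (-0.35)·725 = 543.75
  d_A = (-0.05)·425 + (-0.10)·375 + (-0.30)·950 + (+0.95)·725 = 345.00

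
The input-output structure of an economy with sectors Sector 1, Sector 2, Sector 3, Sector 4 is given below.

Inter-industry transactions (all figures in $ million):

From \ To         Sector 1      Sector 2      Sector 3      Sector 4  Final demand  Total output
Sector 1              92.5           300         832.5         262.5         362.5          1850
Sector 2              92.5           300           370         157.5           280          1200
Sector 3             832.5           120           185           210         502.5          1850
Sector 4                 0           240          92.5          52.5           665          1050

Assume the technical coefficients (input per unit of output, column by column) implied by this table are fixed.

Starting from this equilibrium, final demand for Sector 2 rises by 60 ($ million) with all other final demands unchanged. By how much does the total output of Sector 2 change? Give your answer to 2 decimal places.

Δx_2 = 99.41

Technical coefficients a_ij = z_ij / X_j:
  a_11 = 92.5/1850 = 0.05, a_21 = 92.5/1850 = 0.05, a_31 = 832.5/1850 = 0.45, a_41 = 0/1850 = 0.00
  a_12 = 300/1200 = 0.25, a_22 = 300/1200 = 0.25, a_32 = 120/1200 = 0.10, a_42 = 240/1200 = 0.20
  a_13 = 832.5/1850 = 0.45, a_23 = 370/1850 = 0.20, a_33 = 185/1850 = 0.10, a_43 = 92.5/1850 = 0.05
  a_14 = 262.5/1050 = 0.25, a_24 = 157.5/1050 = 0.15, a_34 = 210/1050 = 0.20, a_44 = 52.5/1050 = 0.05
I − A =
  [   0.95    -0.25    -0.45    -0.25]
  [  -0.05     0.75    -0.20    -0.15]
  [  -0.45    -0.10     0.90    -0.20]
  [   0.00    -0.20    -0.05     0.95]
Compute the cofactors C_ij = (−1)^(i+j)·(3×3 minor ij) of I−A; the adjugate is their transpose:
adj(I−A) = Cᵀ =
  [ 0.579000   0.318250   0.375875   0.281750]
  [ 0.131125   0.604750   0.209625   0.174125]
  [ 0.313875   0.257625   0.634000   0.256750]
  [ 0.044125   0.140875   0.077500   0.434375]
det(I−A) = Σ_j (I−A)_1j·C_1j = (0.95)(0.579000) + (-0.25)(0.131125) + (-0.45)(0.313875) + (-0.25)(0.044125) = 0.36499375
(I − A)⁻¹ = adj(I−A) / det(I−A) ≈
  [   1.5863     0.8719     1.0298     0.7719]
  [   0.3593     1.6569     0.5743     0.4771]
  [   0.8599     0.7058     1.7370     0.7034]
  [   0.1209     0.3860     0.2123     1.1901]
Δx = (I − A)⁻¹ Δd with Δd having +60 in the Sector 2 component and 0 elsewhere.
So Δx_2 = L_22 · (+60), where L_22 = adj(I−A)_22 / det(I−A) = 0.604750 / 0.36499375.
Δx_2 = 0.604750 × (+60) / 0.36499375 = 36.285 / 0.36499375 ≈ 99.41.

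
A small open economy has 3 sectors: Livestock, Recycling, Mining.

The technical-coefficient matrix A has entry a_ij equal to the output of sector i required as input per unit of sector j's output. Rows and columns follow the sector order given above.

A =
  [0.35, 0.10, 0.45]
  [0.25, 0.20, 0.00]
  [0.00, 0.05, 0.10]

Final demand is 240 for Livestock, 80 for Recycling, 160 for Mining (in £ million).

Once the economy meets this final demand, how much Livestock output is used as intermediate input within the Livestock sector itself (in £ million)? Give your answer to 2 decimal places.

z_11 = 190.49

I − A =
  [   0.65    -0.10    -0.45]
  [  -0.25     0.80     0.00]
  [   0.00    -0.05     0.90]
Cofactors of I−A, C_ij = (−1)^(i+j)·(minor ij) (rows/columns in the sector order above):
  C_11 = (0.80)(0.90) − (0.00)(-0.05) = 0.7200
  C_12 = −[(-0.25)(0.90) − (0.00)(0.00)] = 0.2250
  C_13 = (-0.25)(-0.05) − (0.80)(0.00) = 0.0125
  C_21 = −[(-0.10)(0.90) − (-0.45)(-0.05)] = 0.1125
  C_22 = (0.65)(0.90) − (-0.45)(0.00) = 0.5850
  C_23 = −[(0.65)(-0.05) − (-0.10)(0.00)] = 0.0325
  C_31 = (-0.10)(0.00) − (-0.45)(0.80) = 0.3600
  C_32 = −[(0.65)(0.00) − (-0.45)(-0.25)] = 0.1125
  C_33 = (0.65)(0.80) − (-0.10)(-0.25) = 0.4950
det(I−A) = Σ_j (I−A)_1j·C_1j = (0.65)(0.7200) + (-0.10)(0.2250) + (-0.45)(0.0125) = 0.439875
adj(I−A) = Cᵀ =
  [ 0.7200   0.1125   0.3600]
  [ 0.2250   0.5850   0.1125]
  [ 0.0125   0.0325   0.4950]
(I − A)⁻¹ = adj(I−A) / det(I−A) ≈
  [   1.6368     0.2558     0.8184]
  [   0.5115     1.3299     0.2558]
  [   0.0284     0.0739     1.1253]
First solve x = (I − A)⁻¹ d = adj(I−A)·d / det(I−A); in particular x_1 = (0.7200·240 + 0.1125·80 + 0.3600·160) / 0.439875 = 239.40 / 0.439875 ≈ 544.2455.
Intermediate flow from 1 to 1: z_11 = a_11 · x_1 = 0.35 × 239.40 / 0.439875 = 83.79 / 0.439875 ≈ 190.49.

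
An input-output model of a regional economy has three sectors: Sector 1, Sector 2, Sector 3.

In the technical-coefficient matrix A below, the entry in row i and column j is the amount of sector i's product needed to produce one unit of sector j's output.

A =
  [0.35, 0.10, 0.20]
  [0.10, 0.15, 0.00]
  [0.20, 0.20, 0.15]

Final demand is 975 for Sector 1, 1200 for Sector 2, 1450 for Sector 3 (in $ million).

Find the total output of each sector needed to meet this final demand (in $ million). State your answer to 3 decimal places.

I − A =
  [   0.65    -0.10    -0.20]
  [  -0.10     0.85     0.00]
  [  -0.20    -0.20     0.85]
Cofactors of I−A, C_ij = (−1)^(i+j)·(minor ij) (rows/columns in the sector order above):
  C_11 = (0.85)(0.85) − (0.00)(-0.20) = 0.7225
  C_12 = −[(-0.10)(0.85) − (0.00)(-0.20)] = 0.0850
  C_13 = (-0.10)(-0.20) − (0.85)(-0.20) = 0.1900
  C_21 = −[(-0.10)(0.85) − (-0.20)(-0.20)] = 0.1250
  C_22 = (0.65)(0.85) − (-0.20)(-0.20) = 0.5125
  C_23 = −[(0.65)(-0.20) − (-0.10)(-0.20)] = 0.1500
  C_31 = (-0.10)(0.00) − (-0.20)(0.85) = 0.1700
  C_32 = −[(0.65)(0.00) − (-0.20)(-0.10)] = 0.0200
  C_33 = (0.65)(0.85) − (-0.10)(-0.10) = 0.5425
det(I−A) = Σ_j (I−A)_1j·C_1j = (0.65)(0.7225) + (-0.10)(0.0850) + (-0.20)(0.1900) = 0.423125
adj(I−A) = Cᵀ =
  [ 0.7225   0.1250   0.1700]
  [ 0.0850   0.5125   0.0200]
  [ 0.1900   0.1500   0.5425]
(I − A)⁻¹ = adj(I−A) / det(I−A) ≈
  [   1.7075     0.2954     0.4018]
  [   0.2009     1.2112     0.0473]
  [   0.4490     0.3545     1.2821]
x = (I − A)⁻¹ d = adj(I−A)·d / det(I−A), with det(I−A) = 0.423125:
  x_1 = (0.7225·975 + 0.1250·1200 + 0.1700·1450) / 0.423125 = 1100.9375 / 0.423125 ≈ 2601.920
  x_2 = (0.0850·975 + 0.5125·1200 + 0.0200·1450) / 0.423125 = 726.875 / 0.423125 ≈ 1717.873
  x_3 = (0.1900·975 + 0.1500·1200 + 0.5425·1450) / 0.423125 = 1151.875 / 0.423125 ≈ 2722.304

x_1 = 2601.920, x_2 = 1717.873, x_3 = 2722.304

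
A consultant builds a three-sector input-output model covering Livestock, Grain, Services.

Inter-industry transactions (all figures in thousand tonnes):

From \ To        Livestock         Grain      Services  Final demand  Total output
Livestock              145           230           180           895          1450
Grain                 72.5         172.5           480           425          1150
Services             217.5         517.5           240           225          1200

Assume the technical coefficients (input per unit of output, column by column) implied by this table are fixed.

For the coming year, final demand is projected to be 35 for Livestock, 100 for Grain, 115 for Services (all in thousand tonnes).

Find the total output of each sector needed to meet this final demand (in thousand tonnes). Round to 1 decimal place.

x_L = 157.3, x_G = 283.5, x_S = 332.7

Technical coefficients a_ij = z_ij / X_j:
  a_LL = 145/1450 = 0.10, a_GL = 72.5/1450 = 0.05, a_SL = 217.5/1450 = 0.15
  a_LG = 230/1150 = 0.20, a_GG = 172.5/1150 = 0.15, a_SG = 517.5/1150 = 0.45
  a_LS = 180/1200 = 0.15, a_GS = 480/1200 = 0.40, a_SS = 240/1200 = 0.20
I − A =
  [   0.90    -0.20    -0.15]
  [  -0.05     0.85    -0.40]
  [  -0.15    -0.45     0.80]
Cofactors of I−A, C_ij = (−1)^(i+j)·(minor ij) (rows/columns in the sector order above):
  C_11 = (0.85)(0.80) − (-0.40)(-0.45) = 0.5000
  C_12 = −[(-0.05)(0.80) − (-0.40)(-0.15)] = 0.1000
  C_13 = (-0.05)(-0.45) − (0.85)(-0.15) = 0.1500
  C_21 = −[(-0.20)(0.80) − (-0.15)(-0.45)] = 0.2275
  C_22 = (0.90)(0.80) − (-0.15)(-0.15) = 0.6975
  C_23 = −[(0.90)(-0.45) − (-0.20)(-0.15)] = 0.4350
  C_31 = (-0.20)(-0.40) − (-0.15)(0.85) = 0.2075
  C_32 = −[(0.90)(-0.40) − (-0.15)(-0.05)] = 0.3675
  C_33 = (0.90)(0.85) − (-0.20)(-0.05) = 0.7550
det(I−A) = Σ_j (I−A)_1j·C_1j = (0.90)(0.5000) + (-0.20)(0.1000) + (-0.15)(0.1500) = 0.4075
adj(I−A) = Cᵀ =
  [ 0.5000   0.2275   0.2075]
  [ 0.1000   0.6975   0.3675]
  [ 0.1500   0.4350   0.7550]
(I − A)⁻¹ = adj(I−A) / det(I−A) ≈
  [   1.2270     0.5583     0.5092]
  [   0.2454     1.7117     0.9018]
  [   0.3681     1.0675     1.8528]
x = (I − A)⁻¹ d = adj(I−A)·d / det(I−A), with det(I−A) = 0.4075:
  x_L = (0.5000·35 + 0.2275·100 + 0.2075·115) / 0.4075 = 64.1125 / 0.4075 ≈ 157.3
  x_G = (0.1000·35 + 0.6975·100 + 0.3675·115) / 0.4075 = 115.5125 / 0.4075 ≈ 283.5
  x_S = (0.1500·35 + 0.4350·100 + 0.7550·115) / 0.4075 = 135.575 / 0.4075 ≈ 332.7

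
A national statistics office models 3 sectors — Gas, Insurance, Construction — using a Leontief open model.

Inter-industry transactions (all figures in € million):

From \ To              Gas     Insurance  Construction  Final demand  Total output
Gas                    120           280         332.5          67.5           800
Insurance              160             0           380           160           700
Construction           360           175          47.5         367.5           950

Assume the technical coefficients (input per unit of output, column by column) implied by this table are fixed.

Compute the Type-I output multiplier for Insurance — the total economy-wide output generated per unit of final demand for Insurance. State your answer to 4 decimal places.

Technical coefficients a_ij = z_ij / X_j:
  a_11 = 120/800 = 0.15, a_21 = 160/800 = 0.20, a_31 = 360/800 = 0.45
  a_12 = 280/700 = 0.40, a_22 = 0/700 = 0.00, a_32 = 175/700 = 0.25
  a_13 = 332.5/950 = 0.35, a_23 = 380/950 = 0.40, a_33 = 47.5/950 = 0.05
I − A =
  [   0.85    -0.40    -0.35]
  [  -0.20     1.00    -0.40]
  [  -0.45    -0.25     0.95]
Cofactors of I−A, C_ij = (−1)^(i+j)·(minor ij) (rows/columns in the sector order above):
  C_11 = (1.00)(0.95) − (-0.40)(-0.25) = 0.8500
  C_12 = −[(-0.20)(0.95) − (-0.40)(-0.45)] = 0.3700
  C_13 = (-0.20)(-0.25) − (1.00)(-0.45) = 0.5000
  C_21 = −[(-0.40)(0.95) − (-0.35)(-0.25)] = 0.4675
  C_22 = (0.85)(0.95) − (-0.35)(-0.45) = 0.6500
  C_23 = −[(0.85)(-0.25) − (-0.40)(-0.45)] = 0.3925
  C_31 = (-0.40)(-0.40) − (-0.35)(1.00) = 0.5100
  C_32 = −[(0.85)(-0.40) − (-0.35)(-0.20)] = 0.4100
  C_33 = (0.85)(1.00) − (-0.40)(-0.20) = 0.7700
det(I−A) = Σ_j (I−A)_1j·C_1j = (0.85)(0.8500) + (-0.40)(0.3700) + (-0.35)(0.5000) = 0.3995
adj(I−A) = Cᵀ =
  [ 0.8500   0.4675   0.5100]
  [ 0.3700   0.6500   0.4100]
  [ 0.5000   0.3925   0.7700]
(I − A)⁻¹ = adj(I−A) / det(I−A) ≈
  [   2.12766     1.17021     1.27660]
  [   0.92616     1.62703     1.02628]
  [   1.25156     0.98248     1.92741]
The output multiplier for sector j is the column-j sum of the Leontief inverse (I − A)⁻¹ = adj(I−A) / det(I−A).
Column 2 of adj(I−A): (0.4675, 0.6500, 0.3925); det(I−A) = 0.3995.
m_2 = (0.4675 + 0.6500 + 0.3925) / 0.3995 = 1.51 / 0.3995 ≈ 3.7797.

m_2 = 3.7797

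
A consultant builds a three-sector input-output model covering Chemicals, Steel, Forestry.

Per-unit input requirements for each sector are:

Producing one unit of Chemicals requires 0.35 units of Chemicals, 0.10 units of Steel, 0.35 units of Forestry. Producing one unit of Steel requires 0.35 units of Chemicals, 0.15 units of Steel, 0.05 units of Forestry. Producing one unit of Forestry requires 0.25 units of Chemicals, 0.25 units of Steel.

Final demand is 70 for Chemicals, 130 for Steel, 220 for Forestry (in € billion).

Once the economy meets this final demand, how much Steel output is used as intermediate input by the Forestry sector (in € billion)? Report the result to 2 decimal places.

I − A =
  [   0.65    -0.35    -0.25]
  [  -0.10     0.85    -0.25]
  [  -0.35    -0.05     1.00]
Cofactors of I−A, C_ij = (−1)^(i+j)·(minor ij) (rows/columns in the sector order above):
  C_11 = (0.85)(1.00) − (-0.25)(-0.05) = 0.8375
  C_12 = −[(-0.10)(1.00) − (-0.25)(-0.35)] = 0.1875
  C_13 = (-0.10)(-0.05) − (0.85)(-0.35) = 0.3025
  C_21 = −[(-0.35)(1.00) − (-0.25)(-0.05)] = 0.3625
  C_22 = (0.65)(1.00) − (-0.25)(-0.35) = 0.5625
  C_23 = −[(0.65)(-0.05) − (-0.35)(-0.35)] = 0.1550
  C_31 = (-0.35)(-0.25) − (-0.25)(0.85) = 0.3000
  C_32 = −[(0.65)(-0.25) − (-0.25)(-0.10)] = 0.1875
  C_33 = (0.65)(0.85) − (-0.35)(-0.10) = 0.5175
det(I−A) = Σ_j (I−A)_1j·C_1j = (0.65)(0.8375) + (-0.35)(0.1875) + (-0.25)(0.3025) = 0.403125
adj(I−A) = Cᵀ =
  [ 0.8375   0.3625   0.3000]
  [ 0.1875   0.5625   0.1875]
  [ 0.3025   0.1550   0.5175]
(I − A)⁻¹ = adj(I−A) / det(I−A) ≈
  [   2.0775     0.8992     0.7442]
  [   0.4651     1.3953     0.4651]
  [   0.7504     0.3845     1.2837]
First solve x = (I − A)⁻¹ d = adj(I−A)·d / det(I−A); in particular x_F = (0.3025·70 + 0.1550·130 + 0.5175·220) / 0.403125 = 155.175 / 0.403125 ≈ 384.9302.
Intermediate flow from S to F: z_SF = a_SF · x_F = 0.25 × 155.175 / 0.403125 = 38.79375 / 0.403125 ≈ 96.23.

z_SF = 96.23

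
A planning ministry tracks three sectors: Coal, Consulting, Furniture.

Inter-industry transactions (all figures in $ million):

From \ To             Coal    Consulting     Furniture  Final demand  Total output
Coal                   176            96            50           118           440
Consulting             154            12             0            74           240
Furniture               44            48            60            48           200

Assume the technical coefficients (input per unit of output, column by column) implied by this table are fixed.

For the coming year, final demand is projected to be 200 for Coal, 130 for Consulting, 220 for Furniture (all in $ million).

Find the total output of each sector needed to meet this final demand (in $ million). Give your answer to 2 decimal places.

x_1 = 878.34, x_2 = 460.44, x_3 = 571.32

Technical coefficients a_ij = z_ij / X_j:
  a_11 = 176/440 = 0.40, a_21 = 154/440 = 0.35, a_31 = 44/440 = 0.10
  a_12 = 96/240 = 0.40, a_22 = 12/240 = 0.05, a_32 = 48/240 = 0.20
  a_13 = 50/200 = 0.25, a_23 = 0/200 = 0.00, a_33 = 60/200 = 0.30
I − A =
  [   0.60    -0.40    -0.25]
  [  -0.35     0.95     0.00]
  [  -0.10    -0.20     0.70]
Cofactors of I−A, C_ij = (−1)^(i+j)·(minor ij) (rows/columns in the sector order above):
  C_11 = (0.95)(0.70) − (0.00)(-0.20) = 0.6650
  C_12 = −[(-0.35)(0.70) − (0.00)(-0.10)] = 0.2450
  C_13 = (-0.35)(-0.20) − (0.95)(-0.10) = 0.1650
  C_21 = −[(-0.40)(0.70) − (-0.25)(-0.20)] = 0.3300
  C_22 = (0.60)(0.70) − (-0.25)(-0.10) = 0.3950
  C_23 = −[(0.60)(-0.20) − (-0.40)(-0.10)] = 0.1600
  C_31 = (-0.40)(0.00) − (-0.25)(0.95) = 0.2375
  C_32 = −[(0.60)(0.00) − (-0.25)(-0.35)] = 0.0875
  C_33 = (0.60)(0.95) − (-0.40)(-0.35) = 0.4300
det(I−A) = Σ_j (I−A)_1j·C_1j = (0.60)(0.6650) + (-0.40)(0.2450) + (-0.25)(0.1650) = 0.25975
adj(I−A) = Cᵀ =
  [ 0.6650   0.3300   0.2375]
  [ 0.2450   0.3950   0.0875]
  [ 0.1650   0.1600   0.4300]
(I − A)⁻¹ = adj(I−A) / det(I−A) ≈
  [   2.5602     1.2705     0.9143]
  [   0.9432     1.5207     0.3369]
  [   0.6352     0.6160     1.6554]
x = (I − A)⁻¹ d = adj(I−A)·d / det(I−A), with det(I−A) = 0.25975:
  x_1 = (0.6650·200 + 0.3300·130 + 0.2375·220) / 0.25975 = 228.15 / 0.25975 ≈ 878.34
  x_2 = (0.2450·200 + 0.3950·130 + 0.0875·220) / 0.25975 = 119.60 / 0.25975 ≈ 460.44
  x_3 = (0.1650·200 + 0.1600·130 + 0.4300·220) / 0.25975 = 148.40 / 0.25975 ≈ 571.32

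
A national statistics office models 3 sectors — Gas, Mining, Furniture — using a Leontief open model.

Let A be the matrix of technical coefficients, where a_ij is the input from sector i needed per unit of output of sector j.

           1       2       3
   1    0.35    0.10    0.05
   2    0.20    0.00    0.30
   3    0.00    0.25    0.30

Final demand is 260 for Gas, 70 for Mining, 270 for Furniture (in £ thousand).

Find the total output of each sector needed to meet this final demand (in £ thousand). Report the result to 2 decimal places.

x_1 = 487.17, x_2 = 317.13, x_3 = 498.97

I − A =
  [   0.65    -0.10    -0.05]
  [  -0.20     1.00    -0.30]
  [   0.00    -0.25     0.70]
Cofactors of I−A, C_ij = (−1)^(i+j)·(minor ij) (rows/columns in the sector order above):
  C_11 = (1.00)(0.70) − (-0.30)(-0.25) = 0.6250
  C_12 = −[(-0.20)(0.70) − (-0.30)(0.00)] = 0.1400
  C_13 = (-0.20)(-0.25) − (1.00)(0.00) = 0.0500
  C_21 = −[(-0.10)(0.70) − (-0.05)(-0.25)] = 0.0825
  C_22 = (0.65)(0.70) − (-0.05)(0.00) = 0.4550
  C_23 = −[(0.65)(-0.25) − (-0.10)(0.00)] = 0.1625
  C_31 = (-0.10)(-0.30) − (-0.05)(1.00) = 0.0800
  C_32 = −[(0.65)(-0.30) − (-0.05)(-0.20)] = 0.2050
  C_33 = (0.65)(1.00) − (-0.10)(-0.20) = 0.6300
det(I−A) = Σ_j (I−A)_1j·C_1j = (0.65)(0.6250) + (-0.10)(0.1400) + (-0.05)(0.0500) = 0.38975
adj(I−A) = Cᵀ =
  [ 0.6250   0.0825   0.0800]
  [ 0.1400   0.4550   0.2050]
  [ 0.0500   0.1625   0.6300]
(I − A)⁻¹ = adj(I−A) / det(I−A) ≈
  [   1.6036     0.2117     0.2053]
  [   0.3592     1.1674     0.5260]
  [   0.1283     0.4169     1.6164]
x = (I − A)⁻¹ d = adj(I−A)·d / det(I−A), with det(I−A) = 0.38975:
  x_1 = (0.6250·260 + 0.0825·70 + 0.0800·270) / 0.38975 = 189.875 / 0.38975 ≈ 487.17
  x_2 = (0.1400·260 + 0.4550·70 + 0.2050·270) / 0.38975 = 123.60 / 0.38975 ≈ 317.13
  x_3 = (0.0500·260 + 0.1625·70 + 0.6300·270) / 0.38975 = 194.475 / 0.38975 ≈ 498.97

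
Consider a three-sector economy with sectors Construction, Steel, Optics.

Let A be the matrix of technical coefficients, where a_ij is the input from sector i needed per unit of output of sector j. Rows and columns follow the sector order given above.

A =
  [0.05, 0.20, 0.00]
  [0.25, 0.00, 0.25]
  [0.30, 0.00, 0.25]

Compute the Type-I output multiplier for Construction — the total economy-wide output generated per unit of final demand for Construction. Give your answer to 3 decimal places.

I − A =
  [   0.95    -0.20     0.00]
  [  -0.25     1.00    -0.25]
  [  -0.30     0.00     0.75]
Cofactors of I−A, C_ij = (−1)^(i+j)·(minor ij) (rows/columns in the sector order above):
  C_11 = (1.00)(0.75) − (-0.25)(0.00) = 0.7500
  C_12 = −[(-0.25)(0.75) − (-0.25)(-0.30)] = 0.2625
  C_13 = (-0.25)(0.00) − (1.00)(-0.30) = 0.3000
  C_21 = −[(-0.20)(0.75) − (0.00)(0.00)] = 0.1500
  C_22 = (0.95)(0.75) − (0.00)(-0.30) = 0.7125
  C_23 = −[(0.95)(0.00) − (-0.20)(-0.30)] = 0.0600
  C_31 = (-0.20)(-0.25) − (0.00)(1.00) = 0.0500
  C_32 = −[(0.95)(-0.25) − (0.00)(-0.25)] = 0.2375
  C_33 = (0.95)(1.00) − (-0.20)(-0.25) = 0.9000
det(I−A) = Σ_j (I−A)_1j·C_1j = (0.95)(0.7500) + (-0.20)(0.2625) + (0.00)(0.3000) = 0.6600
adj(I−A) = Cᵀ =
  [ 0.7500   0.1500   0.0500]
  [ 0.2625   0.7125   0.2375]
  [ 0.3000   0.0600   0.9000]
(I − A)⁻¹ = adj(I−A) / det(I−A) ≈
  [   1.1364     0.2273     0.0758]
  [   0.3977     1.0795     0.3598]
  [   0.4545     0.0909     1.3636]
The output multiplier for sector j is the column-j sum of the Leontief inverse (I − A)⁻¹ = adj(I−A) / det(I−A).
Column 1 of adj(I−A): (0.7500, 0.2625, 0.3000); det(I−A) = 0.6600.
m_1 = (0.7500 + 0.2625 + 0.3000) / 0.6600 = 1.3125 / 0.6600 ≈ 1.989.

m_1 = 1.989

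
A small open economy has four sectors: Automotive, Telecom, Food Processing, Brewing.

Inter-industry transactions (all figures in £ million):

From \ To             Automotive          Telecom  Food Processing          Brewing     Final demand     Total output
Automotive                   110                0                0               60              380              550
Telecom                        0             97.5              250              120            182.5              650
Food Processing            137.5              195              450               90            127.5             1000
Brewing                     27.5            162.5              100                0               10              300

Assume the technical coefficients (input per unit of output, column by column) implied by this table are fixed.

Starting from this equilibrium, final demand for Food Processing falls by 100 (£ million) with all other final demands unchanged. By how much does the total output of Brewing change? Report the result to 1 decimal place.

Technical coefficients a_ij = z_ij / X_j:
  a_11 = 110/550 = 0.20, a_21 = 0/550 = 0.00, a_31 = 137.5/550 = 0.25, a_41 = 27.5/550 = 0.05
  a_12 = 0/650 = 0.00, a_22 = 97.5/650 = 0.15, a_32 = 195/650 = 0.30, a_42 = 162.5/650 = 0.25
  a_13 = 0/1000 = 0.00, a_23 = 250/1000 = 0.25, a_33 = 450/1000 = 0.45, a_43 = 100/1000 = 0.10
  a_14 = 60/300 = 0.20, a_24 = 120/300 = 0.40, a_34 = 90/300 = 0.30, a_44 = 0/300 = 0.00
I − A =
  [   0.80     0.00     0.00    -0.20]
  [   0.00     0.85    -0.25    -0.40]
  [  -0.25    -0.30     0.55    -0.30]
  [  -0.05    -0.25    -0.10     1.00]
Compute the cofactors C_ij = (−1)^(i+j)·(3×3 minor ij) of I−A; the adjugate is their transpose:
adj(I−A) = Cᵀ =
  [ 0.28125   0.03350   0.02950   0.07850]
  [ 0.08725   0.40550   0.22950   0.24850]
  [ 0.20625   0.30950   0.59150   0.34250]
  [ 0.05650   0.13400   0.11800   0.31400]
det(I−A) = Σ_j (I−A)_1j·C_1j = (0.80)(0.28125) + (0.00)(0.08725) + (0.00)(0.20625) + (-0.20)(0.05650) = 0.2137
(I − A)⁻¹ = adj(I−A) / det(I−A) ≈
  [   1.3161     0.1568     0.1380     0.3673]
  [   0.4083     1.8975     1.0739     1.1628]
  [   0.9651     1.4483     2.7679     1.6027]
  [   0.2644     0.6270     0.5522     1.4693]
Δx = (I − A)⁻¹ Δd with Δd having -100 in the Food Processing component and 0 elsewhere.
So Δx_4 = L_43 · (-100), where L_43 = adj(I−A)_43 / det(I−A) = 0.11800 / 0.2137.
Δx_4 = 0.11800 × (-100) / 0.2137 = -11.80 / 0.2137 ≈ -55.2.

Δx_4 = -55.2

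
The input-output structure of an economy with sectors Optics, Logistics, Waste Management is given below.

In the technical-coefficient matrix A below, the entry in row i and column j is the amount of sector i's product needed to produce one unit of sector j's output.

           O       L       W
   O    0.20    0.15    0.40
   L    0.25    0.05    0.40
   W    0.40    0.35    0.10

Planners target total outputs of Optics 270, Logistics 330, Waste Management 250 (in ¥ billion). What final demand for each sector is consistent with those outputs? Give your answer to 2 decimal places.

d_O = 66.50, d_L = 146.00, d_W = 1.50

I − A =
  [   0.80    -0.15    -0.40]
  [  -0.25     0.95    -0.40]
  [  -0.40    -0.35     0.90]
d = (I − A) x:
  d_O = (+0.80)·270 + (-0.15)·330 + (-0.40)·250 = 66.50
  d_L = (-0.25)·270 + (+0.95)·330 + (-0.40)·250 = 146.00
  d_W = (-0.40)·270 + (-0.35)·330 + (+0.90)·250 = 1.50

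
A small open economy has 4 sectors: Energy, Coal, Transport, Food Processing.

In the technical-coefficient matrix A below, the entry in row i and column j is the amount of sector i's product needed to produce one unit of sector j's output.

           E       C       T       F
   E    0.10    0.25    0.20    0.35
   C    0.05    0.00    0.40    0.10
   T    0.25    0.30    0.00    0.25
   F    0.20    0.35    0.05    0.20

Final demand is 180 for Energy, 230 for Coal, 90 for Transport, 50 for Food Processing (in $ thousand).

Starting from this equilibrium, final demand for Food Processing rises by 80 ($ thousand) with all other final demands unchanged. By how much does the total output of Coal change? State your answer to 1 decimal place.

Δx_C = 48.4

I − A =
  [   0.90    -0.25    -0.20    -0.35]
  [  -0.05     1.00    -0.40    -0.10]
  [  -0.25    -0.30     1.00    -0.25]
  [  -0.20    -0.35    -0.05     0.80]
Compute the cofactors C_ij = (−1)^(i+j)·(3×3 minor ij) of I−A; the adjugate is their transpose:
adj(I−A) = Cᵀ =
  [ 0.620000   0.390125   0.300750   0.414000]
  [ 0.160625   0.584375   0.277375   0.230000]
  [ 0.263625   0.366875   0.597375   0.347875]
  [ 0.241750   0.376125   0.233875   0.701500]
det(I−A) = Σ_j (I−A)_1j·C_1j = (0.90)(0.620000) + (-0.25)(0.160625) + (-0.20)(0.263625) + (-0.35)(0.241750) = 0.38050625
(I − A)⁻¹ = adj(I−A) / det(I−A) ≈
  [   1.6294     1.0253     0.7904     1.0880]
  [   0.4221     1.5358     0.7290     0.6045]
  [   0.6928     0.9642     1.5699     0.9142]
  [   0.6353     0.9885     0.6146     1.8436]
Δx = (I − A)⁻¹ Δd with Δd having +80 in the Food Processing component and 0 elsewhere.
So Δx_C = L_CF · (+80), where L_CF = adj(I−A)_CF / det(I−A) = 0.230000 / 0.38050625.
Δx_C = 0.230000 × (+80) / 0.38050625 = 18.40 / 0.38050625 ≈ 48.4.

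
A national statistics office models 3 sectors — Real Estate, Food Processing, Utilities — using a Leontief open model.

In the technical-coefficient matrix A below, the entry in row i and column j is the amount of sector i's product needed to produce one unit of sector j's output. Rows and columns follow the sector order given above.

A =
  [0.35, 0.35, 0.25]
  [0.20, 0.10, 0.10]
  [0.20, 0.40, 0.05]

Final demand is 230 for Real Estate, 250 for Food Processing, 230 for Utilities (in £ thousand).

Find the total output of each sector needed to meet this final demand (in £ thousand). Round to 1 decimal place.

I − A =
  [   0.65    -0.35    -0.25]
  [  -0.20     0.90    -0.10]
  [  -0.20    -0.40     0.95]
Cofactors of I−A, C_ij = (−1)^(i+j)·(minor ij) (rows/columns in the sector order above):
  C_11 = (0.90)(0.95) − (-0.10)(-0.40) = 0.8150
  C_12 = −[(-0.20)(0.95) − (-0.10)(-0.20)] = 0.2100
  C_13 = (-0.20)(-0.40) − (0.90)(-0.20) = 0.2600
  C_21 = −[(-0.35)(0.95) − (-0.25)(-0.40)] = 0.4325
  C_22 = (0.65)(0.95) − (-0.25)(-0.20) = 0.5675
  C_23 = −[(0.65)(-0.40) − (-0.35)(-0.20)] = 0.3300
  C_31 = (-0.35)(-0.10) − (-0.25)(0.90) = 0.2600
  C_32 = −[(0.65)(-0.10) − (-0.25)(-0.20)] = 0.1150
  C_33 = (0.65)(0.90) − (-0.35)(-0.20) = 0.5150
det(I−A) = Σ_j (I−A)_1j·C_1j = (0.65)(0.8150) + (-0.35)(0.2100) + (-0.25)(0.2600) = 0.39125
adj(I−A) = Cᵀ =
  [ 0.8150   0.4325   0.2600]
  [ 0.2100   0.5675   0.1150]
  [ 0.2600   0.3300   0.5150]
(I − A)⁻¹ = adj(I−A) / det(I−A) ≈
  [   2.0831     1.1054     0.6645]
  [   0.5367     1.4505     0.2939]
  [   0.6645     0.8435     1.3163]
x = (I − A)⁻¹ d = adj(I−A)·d / det(I−A), with det(I−A) = 0.39125:
  x_1 = (0.8150·230 + 0.4325·250 + 0.2600·230) / 0.39125 = 355.375 / 0.39125 ≈ 908.3
  x_2 = (0.2100·230 + 0.5675·250 + 0.1150·230) / 0.39125 = 216.625 / 0.39125 ≈ 553.7
  x_3 = (0.2600·230 + 0.3300·250 + 0.5150·230) / 0.39125 = 260.75 / 0.39125 ≈ 666.5

x_1 = 908.3, x_2 = 553.7, x_3 = 666.5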